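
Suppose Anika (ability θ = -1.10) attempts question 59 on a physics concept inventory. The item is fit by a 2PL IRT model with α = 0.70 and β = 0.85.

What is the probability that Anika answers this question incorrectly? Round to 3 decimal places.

P(θ) = 1 / (1 + exp(−α(θ − β)))
Exponent: 0.70 × (-1.10 − 0.85) = -1.3650
1/(1 + e^{1.3650}) = 0.2034
P(incorrect) = 1 − 0.2034 = 0.7966

0.797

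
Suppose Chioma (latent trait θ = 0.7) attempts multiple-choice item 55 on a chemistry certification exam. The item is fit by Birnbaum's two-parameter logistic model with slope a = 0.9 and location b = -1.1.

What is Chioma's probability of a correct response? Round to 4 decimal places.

0.8348

P(θ) = 1 / (1 + exp(−a(θ − b)))
Exponent: 0.9 × (0.7 − (-1.1)) = 1.6200
1/(1 + e^{-1.6200}) = 0.8348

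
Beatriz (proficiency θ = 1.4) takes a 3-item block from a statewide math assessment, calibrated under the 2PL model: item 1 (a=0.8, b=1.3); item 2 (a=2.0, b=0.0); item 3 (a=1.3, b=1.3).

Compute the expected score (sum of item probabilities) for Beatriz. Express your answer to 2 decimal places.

P(θ) = 1 / (1 + exp(−a(θ − b)))
P_1 = 1/(1+e^{-0.0800}) = 0.5200
P_2 = 1/(1+e^{-2.8000}) = 0.9427
P_3 = 1/(1+e^{-0.1300}) = 0.5325
E[score] = 0.5200 + 0.9427 + 0.5325 = 1.9951

2.00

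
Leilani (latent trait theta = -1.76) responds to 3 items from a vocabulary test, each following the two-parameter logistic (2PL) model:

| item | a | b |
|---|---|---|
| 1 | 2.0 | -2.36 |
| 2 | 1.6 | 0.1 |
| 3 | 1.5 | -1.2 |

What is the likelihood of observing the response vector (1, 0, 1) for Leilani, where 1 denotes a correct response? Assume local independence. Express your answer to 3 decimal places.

0.220

P(theta) = 1 / (1 + exp(−a(theta − b)))
P_1 = 1/(1+e^{-1.2000}) = 0.7685
P_2 = 1/(1+e^{2.9760}) = 0.0485
P_3 = 1/(1+e^{0.8400}) = 0.3015
L = P_1 × (1−P_2) × P_3 = 0.7685 × 0.9515 × 0.3015 = 0.22049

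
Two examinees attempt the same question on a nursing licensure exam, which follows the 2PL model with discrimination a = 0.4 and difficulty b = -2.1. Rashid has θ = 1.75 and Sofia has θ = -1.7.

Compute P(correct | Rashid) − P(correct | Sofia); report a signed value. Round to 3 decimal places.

P(θ) = 1 / (1 + exp(−a(θ − b)))
P(Rashid) = 0.8235  [exponent 1.5400]
P(Sofia) = 0.5399  [exponent 0.1600]
Difference = 0.8235 − 0.5399 = 0.2835

0.284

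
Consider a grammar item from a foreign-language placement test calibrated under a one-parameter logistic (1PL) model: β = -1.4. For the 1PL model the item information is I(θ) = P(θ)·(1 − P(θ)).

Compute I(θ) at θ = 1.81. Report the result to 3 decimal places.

P = 1/(1+e^{-3.2100}) = 0.9612
P(1−P) = 0.9612 × 0.0388 = 0.0373
I = P(1−P) = 0.03729

0.037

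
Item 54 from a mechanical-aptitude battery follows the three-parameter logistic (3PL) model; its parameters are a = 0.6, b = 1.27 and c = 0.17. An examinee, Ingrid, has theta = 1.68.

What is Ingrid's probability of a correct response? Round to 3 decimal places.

P(theta) = c + (1 − c) · 1 / (1 + exp(−a(theta − b)))
Exponent: 0.6 × (1.68 − 1.27) = 0.2460
1/(1 + e^{-0.2460}) = 0.5612
P = 0.17 + 0.83 × 0.5612 = 0.6358

0.636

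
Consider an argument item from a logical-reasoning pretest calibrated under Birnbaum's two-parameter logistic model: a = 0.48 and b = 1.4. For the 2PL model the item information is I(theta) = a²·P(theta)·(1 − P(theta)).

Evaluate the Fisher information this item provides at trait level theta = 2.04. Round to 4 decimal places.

P = 1/(1+e^{-0.3072}) = 0.5762
P(1−P) = 0.5762 × 0.4238 = 0.2442
I = a² × P(1−P) = 0.48² × 0.2442 = 0.05626

0.0563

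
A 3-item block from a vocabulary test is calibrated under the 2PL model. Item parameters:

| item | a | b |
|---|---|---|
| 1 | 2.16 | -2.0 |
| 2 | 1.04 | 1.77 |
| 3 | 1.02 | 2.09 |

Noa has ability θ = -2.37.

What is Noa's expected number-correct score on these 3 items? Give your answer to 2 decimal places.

P(θ) = 1 / (1 + exp(−a(θ − b)))
P_1 = 1/(1+e^{0.7992}) = 0.3102
P_2 = 1/(1+e^{4.3056}) = 0.0133
P_3 = 1/(1+e^{4.5492}) = 0.0105
E[score] = 0.3102 + 0.0133 + 0.0105 = 0.3340

0.33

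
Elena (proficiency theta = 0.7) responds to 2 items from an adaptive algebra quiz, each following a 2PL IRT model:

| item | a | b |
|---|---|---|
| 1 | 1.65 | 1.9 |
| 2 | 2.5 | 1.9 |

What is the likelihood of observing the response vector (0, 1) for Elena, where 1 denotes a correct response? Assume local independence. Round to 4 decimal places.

0.0417

P(theta) = 1 / (1 + exp(−a(theta − b)))
P_1 = 1/(1+e^{1.9800}) = 0.1213
P_2 = 1/(1+e^{3.0000}) = 0.0474
L = (1−P_1) × P_2 = 0.8787 × 0.0474 = 0.04167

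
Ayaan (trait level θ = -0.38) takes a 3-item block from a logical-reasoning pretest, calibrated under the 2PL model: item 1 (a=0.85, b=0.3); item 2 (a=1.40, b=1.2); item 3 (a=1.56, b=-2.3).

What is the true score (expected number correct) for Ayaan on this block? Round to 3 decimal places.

1.410

P(θ) = 1 / (1 + exp(−a(θ − b)))
P_1 = 1/(1+e^{0.5780}) = 0.3594
P_2 = 1/(1+e^{2.2120}) = 0.0987
P_3 = 1/(1+e^{-2.9952}) = 0.9524
E[score] = 0.3594 + 0.0987 + 0.9524 = 1.4104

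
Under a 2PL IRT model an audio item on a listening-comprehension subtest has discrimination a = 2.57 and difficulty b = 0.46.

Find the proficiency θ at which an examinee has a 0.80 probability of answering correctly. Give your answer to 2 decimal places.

1.00

P(θ) = 1 / (1 + exp(−a(θ − b)))
logit = ln(0.8000/0.2000) = 1.3863
θ = b + logit/(a) = 0.46 + 1.3863/2.5700 = 0.9994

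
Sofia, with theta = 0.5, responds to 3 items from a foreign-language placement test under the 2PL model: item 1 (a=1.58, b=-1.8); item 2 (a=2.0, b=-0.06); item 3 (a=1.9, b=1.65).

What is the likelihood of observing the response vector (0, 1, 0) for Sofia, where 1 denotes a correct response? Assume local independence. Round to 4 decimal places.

P(theta) = 1 / (1 + exp(−a(theta − b)))
P_1 = 1/(1+e^{-3.6340}) = 0.9743
P_2 = 1/(1+e^{-1.1200}) = 0.7540
P_3 = 1/(1+e^{2.1850}) = 0.1011
L = (1−P_1) × P_2 × (1−P_3) = 0.0257 × 0.7540 × 0.8989 = 0.01744

0.0174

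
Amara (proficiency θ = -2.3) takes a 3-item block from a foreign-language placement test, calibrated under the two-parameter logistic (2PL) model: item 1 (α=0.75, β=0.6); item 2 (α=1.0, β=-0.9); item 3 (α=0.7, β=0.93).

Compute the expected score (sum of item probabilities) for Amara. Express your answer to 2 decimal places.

0.39

P(θ) = 1 / (1 + exp(−α(θ − β)))
P_1 = 1/(1+e^{2.1750}) = 0.1020
P_2 = 1/(1+e^{1.4000}) = 0.1978
P_3 = 1/(1+e^{2.2610}) = 0.0944
E[score] = 0.1020 + 0.1978 + 0.0944 = 0.3942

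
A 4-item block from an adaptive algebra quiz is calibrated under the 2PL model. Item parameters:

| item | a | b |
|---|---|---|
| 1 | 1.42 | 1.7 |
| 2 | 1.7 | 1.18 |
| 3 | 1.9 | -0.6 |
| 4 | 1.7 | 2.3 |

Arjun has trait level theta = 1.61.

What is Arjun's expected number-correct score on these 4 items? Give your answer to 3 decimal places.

2.365

P(theta) = 1 / (1 + exp(−a(theta − b)))
P_1 = 1/(1+e^{0.1278}) = 0.4681
P_2 = 1/(1+e^{-0.7310}) = 0.6750
P_3 = 1/(1+e^{-4.1990}) = 0.9852
P_4 = 1/(1+e^{1.1730}) = 0.2363
E[score] = 0.4681 + 0.6750 + 0.9852 + 0.2363 = 2.3646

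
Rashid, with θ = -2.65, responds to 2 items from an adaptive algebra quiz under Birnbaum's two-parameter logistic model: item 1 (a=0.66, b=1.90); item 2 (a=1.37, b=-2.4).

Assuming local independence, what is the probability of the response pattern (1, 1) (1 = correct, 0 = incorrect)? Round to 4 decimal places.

0.0196

P(θ) = 1 / (1 + exp(−a(θ − b)))
P_1 = 1/(1+e^{3.0030}) = 0.0473
P_2 = 1/(1+e^{0.3425}) = 0.4152
L = P_1 × P_2 = 0.0473 × 0.4152 = 0.01964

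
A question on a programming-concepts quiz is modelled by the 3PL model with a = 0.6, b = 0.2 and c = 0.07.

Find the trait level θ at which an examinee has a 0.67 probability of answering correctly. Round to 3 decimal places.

P(θ) = c + (1 − c) · 1 / (1 + exp(−a(θ − b)))
Remove guessing floor: (0.67 − 0.07)/(1 − 0.07) = 0.6452
logit = ln(0.6452/0.3548) = 0.5978
θ = b + logit/(a) = 0.2 + 0.5978/0.6000 = 1.1964

1.196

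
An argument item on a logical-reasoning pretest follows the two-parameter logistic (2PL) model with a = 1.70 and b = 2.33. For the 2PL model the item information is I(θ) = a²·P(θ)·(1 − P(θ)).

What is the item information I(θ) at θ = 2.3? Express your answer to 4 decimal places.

P = 1/(1+e^{0.0510}) = 0.4873
P(1−P) = 0.4873 × 0.5127 = 0.2498
I = a² × P(1−P) = 1.70² × 0.2498 = 0.72203

0.7220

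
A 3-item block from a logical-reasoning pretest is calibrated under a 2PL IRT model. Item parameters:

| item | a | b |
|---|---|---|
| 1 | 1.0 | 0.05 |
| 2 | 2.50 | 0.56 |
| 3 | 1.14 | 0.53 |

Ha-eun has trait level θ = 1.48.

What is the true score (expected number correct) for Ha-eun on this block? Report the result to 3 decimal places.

2.463

P(θ) = 1 / (1 + exp(−a(θ − b)))
P_1 = 1/(1+e^{-1.4300}) = 0.8069
P_2 = 1/(1+e^{-2.3000}) = 0.9089
P_3 = 1/(1+e^{-1.0830}) = 0.7471
E[score] = 0.8069 + 0.9089 + 0.7471 = 2.4628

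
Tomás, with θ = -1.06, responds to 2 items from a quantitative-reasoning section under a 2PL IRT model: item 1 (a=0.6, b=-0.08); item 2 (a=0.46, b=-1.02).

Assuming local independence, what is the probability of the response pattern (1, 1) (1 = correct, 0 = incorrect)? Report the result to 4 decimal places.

P(θ) = 1 / (1 + exp(−a(θ − b)))
P_1 = 1/(1+e^{0.5880}) = 0.3571
P_2 = 1/(1+e^{0.0184}) = 0.4954
L = P_1 × P_2 = 0.3571 × 0.4954 = 0.17690

0.1769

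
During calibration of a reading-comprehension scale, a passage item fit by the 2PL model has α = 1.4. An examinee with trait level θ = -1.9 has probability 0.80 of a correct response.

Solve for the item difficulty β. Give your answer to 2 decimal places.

P(θ) = 1 / (1 + exp(−α(θ − β)))
logit(0.80) = ln(0.80/0.20) = 1.3863
β = θ − logit/(α) = -1.9 − 1.3863/1.4000 = -2.8902

-2.89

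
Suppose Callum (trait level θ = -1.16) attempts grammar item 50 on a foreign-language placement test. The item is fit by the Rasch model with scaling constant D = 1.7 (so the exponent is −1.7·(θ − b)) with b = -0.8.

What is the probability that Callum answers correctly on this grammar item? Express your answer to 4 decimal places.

0.3516

P(θ) = 1 / (1 + exp(−D·(θ − b)))
Exponent: 1.7 × (-1.16 − (-0.8)) = -0.6120
1/(1 + e^{0.6120}) = 0.3516
P = 0.3516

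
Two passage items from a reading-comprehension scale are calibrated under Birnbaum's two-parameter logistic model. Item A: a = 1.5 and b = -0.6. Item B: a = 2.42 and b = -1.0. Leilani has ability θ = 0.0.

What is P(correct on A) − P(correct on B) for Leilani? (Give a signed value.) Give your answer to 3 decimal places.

P(θ) = 1 / (1 + exp(−a(θ − b)))
P_A = 0.7109
P_B = 0.9183
P_A − P_B = -0.2074

-0.207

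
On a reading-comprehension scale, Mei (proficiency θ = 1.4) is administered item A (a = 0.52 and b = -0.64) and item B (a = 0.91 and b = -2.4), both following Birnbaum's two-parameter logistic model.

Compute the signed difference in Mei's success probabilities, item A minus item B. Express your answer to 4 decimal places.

-0.2266

P(θ) = 1 / (1 + exp(−a(θ − b)))
P_A = 0.7428
P_B = 0.9695
P_A − P_B = -0.2266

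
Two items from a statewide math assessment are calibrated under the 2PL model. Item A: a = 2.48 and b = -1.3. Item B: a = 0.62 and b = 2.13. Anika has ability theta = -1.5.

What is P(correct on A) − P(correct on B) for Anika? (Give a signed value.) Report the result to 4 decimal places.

0.2832

P(theta) = 1 / (1 + exp(−a(theta − b)))
P_A = 0.3785
P_B = 0.0953
P_A − P_B = 0.2832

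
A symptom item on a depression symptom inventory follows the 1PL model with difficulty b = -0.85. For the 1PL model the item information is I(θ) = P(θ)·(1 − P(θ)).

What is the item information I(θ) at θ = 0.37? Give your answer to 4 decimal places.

0.1760

P = 1/(1+e^{-1.2200}) = 0.7721
P(1−P) = 0.7721 × 0.2279 = 0.1760
I = P(1−P) = 0.17598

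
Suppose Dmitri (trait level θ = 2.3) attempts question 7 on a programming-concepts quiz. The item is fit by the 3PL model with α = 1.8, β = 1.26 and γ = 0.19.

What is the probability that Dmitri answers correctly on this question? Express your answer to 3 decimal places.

0.892

P(θ) = γ + (1 − γ) · 1 / (1 + exp(−α(θ − β)))
Exponent: 1.8 × (2.3 − 1.26) = 1.8720
1/(1 + e^{-1.8720}) = 0.8667
P = 0.19 + 0.81 × 0.8667 = 0.8920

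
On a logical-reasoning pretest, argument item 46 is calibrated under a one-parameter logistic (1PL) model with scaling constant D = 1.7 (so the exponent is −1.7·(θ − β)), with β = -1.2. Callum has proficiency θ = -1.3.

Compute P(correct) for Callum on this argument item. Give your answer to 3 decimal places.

P(θ) = 1 / (1 + exp(−D·(θ − β)))
Exponent: 1.7 × (-1.3 − (-1.2)) = -0.1700
1/(1 + e^{0.1700}) = 0.4576
P = 0.4576

0.458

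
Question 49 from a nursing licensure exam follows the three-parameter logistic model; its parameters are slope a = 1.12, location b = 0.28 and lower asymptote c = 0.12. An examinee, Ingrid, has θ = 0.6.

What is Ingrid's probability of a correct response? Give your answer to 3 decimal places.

0.638

P(θ) = c + (1 − c) · 1 / (1 + exp(−a(θ − b)))
Exponent: 1.12 × (0.6 − 0.28) = 0.3584
1/(1 + e^{-0.3584}) = 0.5887
P = 0.12 + 0.88 × 0.5887 = 0.6380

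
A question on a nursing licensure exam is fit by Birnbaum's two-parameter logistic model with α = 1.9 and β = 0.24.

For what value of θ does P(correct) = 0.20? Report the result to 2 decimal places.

-0.49

P(θ) = 1 / (1 + exp(−α(θ − β)))
logit = ln(0.2000/0.8000) = -1.3863
θ = β + logit/(α) = 0.24 + (-1.3863)/1.9000 = -0.4896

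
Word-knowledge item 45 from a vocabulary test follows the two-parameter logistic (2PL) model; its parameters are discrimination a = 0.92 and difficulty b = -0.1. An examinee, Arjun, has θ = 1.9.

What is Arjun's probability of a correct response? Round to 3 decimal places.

0.863

P(θ) = 1 / (1 + exp(−a(θ − b)))
Exponent: 0.92 × (1.9 − (-0.1)) = 1.8400
1/(1 + e^{-1.8400}) = 0.8629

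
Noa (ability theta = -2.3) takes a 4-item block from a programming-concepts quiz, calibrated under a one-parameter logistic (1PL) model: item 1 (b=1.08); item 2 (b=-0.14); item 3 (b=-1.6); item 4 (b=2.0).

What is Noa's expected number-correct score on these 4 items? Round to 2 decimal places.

P(theta) = 1 / (1 + exp(−(theta − b)))
P_1 = 1/(1+e^{3.3800}) = 0.0329
P_2 = 1/(1+e^{2.1600}) = 0.1034
P_3 = 1/(1+e^{0.7000}) = 0.3318
P_4 = 1/(1+e^{4.3000}) = 0.0134
E[score] = 0.0329 + 0.1034 + 0.3318 + 0.0134 = 0.4815

0.48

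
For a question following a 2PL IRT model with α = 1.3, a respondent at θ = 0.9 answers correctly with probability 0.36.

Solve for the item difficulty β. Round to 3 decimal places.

1.343

P(θ) = 1 / (1 + exp(−α(θ − β)))
logit(0.36) = ln(0.36/0.64) = -0.5754
β = θ − logit/(α) = 0.9 − (-0.5754)/1.3000 = 1.3426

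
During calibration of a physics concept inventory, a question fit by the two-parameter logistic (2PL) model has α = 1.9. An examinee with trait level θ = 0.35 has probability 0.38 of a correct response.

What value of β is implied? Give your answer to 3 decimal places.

P(θ) = 1 / (1 + exp(−α(θ − β)))
logit(0.38) = ln(0.38/0.62) = -0.4895
β = θ − logit/(α) = 0.35 − (-0.4895)/1.9000 = 0.6077

0.608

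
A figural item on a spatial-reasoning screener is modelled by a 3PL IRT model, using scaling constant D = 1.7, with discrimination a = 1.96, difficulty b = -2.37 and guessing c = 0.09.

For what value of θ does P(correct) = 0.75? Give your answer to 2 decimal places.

-2.08

P(θ) = c + (1 − c) · 1 / (1 + exp(−D·a(θ − b)))
Remove guessing floor: (0.75 − 0.09)/(1 − 0.09) = 0.7253
logit = ln(0.7253/0.2747) = 0.9708
θ = b + logit/(1.7·a) = -2.37 + 0.9708/3.3320 = -2.0786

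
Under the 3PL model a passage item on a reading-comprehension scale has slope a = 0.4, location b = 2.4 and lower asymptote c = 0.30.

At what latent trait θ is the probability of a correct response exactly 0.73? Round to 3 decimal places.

P(θ) = c + (1 − c) · 1 / (1 + exp(−a(θ − b)))
Remove guessing floor: (0.73 − 0.30)/(1 − 0.30) = 0.6143
logit = ln(0.6143/0.3857) = 0.4654
θ = b + logit/(a) = 2.4 + 0.4654/0.4000 = 3.5634

3.563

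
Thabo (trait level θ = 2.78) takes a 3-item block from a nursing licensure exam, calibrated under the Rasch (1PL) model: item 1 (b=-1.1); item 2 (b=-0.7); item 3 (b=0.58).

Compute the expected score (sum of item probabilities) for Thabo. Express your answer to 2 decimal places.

P(θ) = 1 / (1 + exp(−(θ − b)))
P_1 = 1/(1+e^{-3.8800}) = 0.9798
P_2 = 1/(1+e^{-3.4800}) = 0.9701
P_3 = 1/(1+e^{-2.2000}) = 0.9002
E[score] = 0.9798 + 0.9701 + 0.9002 = 2.8501

2.85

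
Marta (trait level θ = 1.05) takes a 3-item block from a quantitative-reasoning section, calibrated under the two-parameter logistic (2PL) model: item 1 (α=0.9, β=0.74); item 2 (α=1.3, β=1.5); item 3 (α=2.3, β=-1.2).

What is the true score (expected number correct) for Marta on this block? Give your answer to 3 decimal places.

P(θ) = 1 / (1 + exp(−α(θ − β)))
P_1 = 1/(1+e^{-0.2790}) = 0.5693
P_2 = 1/(1+e^{0.5850}) = 0.3578
P_3 = 1/(1+e^{-5.1750}) = 0.9944
E[score] = 0.5693 + 0.3578 + 0.9944 = 1.9215

1.921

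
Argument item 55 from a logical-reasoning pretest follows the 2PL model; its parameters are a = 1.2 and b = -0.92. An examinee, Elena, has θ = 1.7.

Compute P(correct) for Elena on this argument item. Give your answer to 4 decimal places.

0.9587

P(θ) = 1 / (1 + exp(−a(θ − b)))
Exponent: 1.2 × (1.7 − (-0.92)) = 3.1440
1/(1 + e^{-3.1440}) = 0.9587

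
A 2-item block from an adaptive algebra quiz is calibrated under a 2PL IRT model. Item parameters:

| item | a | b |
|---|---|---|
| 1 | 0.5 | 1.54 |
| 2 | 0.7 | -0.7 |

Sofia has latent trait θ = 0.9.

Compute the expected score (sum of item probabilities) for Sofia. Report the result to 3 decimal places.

1.175

P(θ) = 1 / (1 + exp(−a(θ − b)))
P_1 = 1/(1+e^{0.3200}) = 0.4207
P_2 = 1/(1+e^{-1.1200}) = 0.7540
E[score] = 0.4207 + 0.7540 = 1.1747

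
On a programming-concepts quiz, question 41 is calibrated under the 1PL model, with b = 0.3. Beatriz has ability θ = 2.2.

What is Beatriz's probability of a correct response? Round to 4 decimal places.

P(θ) = 1 / (1 + exp(−(θ − b)))
Exponent: (2.2 − 0.3) = 1.9000
1/(1 + e^{-1.9000}) = 0.8699
P = 0.8699

0.8699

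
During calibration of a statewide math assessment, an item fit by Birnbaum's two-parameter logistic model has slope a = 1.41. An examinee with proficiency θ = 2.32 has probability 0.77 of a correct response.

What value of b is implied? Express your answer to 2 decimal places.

P(θ) = 1 / (1 + exp(−a(θ − b)))
logit(0.77) = ln(0.77/0.23) = 1.2083
b = θ − logit/(a) = 2.32 − 1.2083/1.4100 = 1.4630

1.46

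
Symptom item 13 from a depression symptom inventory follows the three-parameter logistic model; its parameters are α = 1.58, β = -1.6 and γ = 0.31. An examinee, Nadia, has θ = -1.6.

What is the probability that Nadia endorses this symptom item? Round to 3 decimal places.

0.655

P(θ) = γ + (1 − γ) · 1 / (1 + exp(−α(θ − β)))
Exponent: 1.58 × (-1.6 − (-1.6)) = 0.0000
1/(1 + e^{0.0000}) = 0.5000
P = 0.31 + 0.69 × 0.5000 = 0.6550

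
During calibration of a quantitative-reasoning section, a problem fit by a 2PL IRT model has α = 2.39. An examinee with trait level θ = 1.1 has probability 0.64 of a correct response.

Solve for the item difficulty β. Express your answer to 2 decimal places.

0.86

P(θ) = 1 / (1 + exp(−α(θ − β)))
logit(0.64) = ln(0.64/0.36) = 0.5754
β = θ − logit/(α) = 1.1 − 0.5754/2.3900 = 0.8593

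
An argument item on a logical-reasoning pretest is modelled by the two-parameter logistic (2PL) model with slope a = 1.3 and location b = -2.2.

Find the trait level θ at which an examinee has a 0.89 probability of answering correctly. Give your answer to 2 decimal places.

P(θ) = 1 / (1 + exp(−a(θ − b)))
logit = ln(0.8900/0.1100) = 2.0907
θ = b + logit/(a) = -2.2 + 2.0907/1.3000 = -0.5917

-0.59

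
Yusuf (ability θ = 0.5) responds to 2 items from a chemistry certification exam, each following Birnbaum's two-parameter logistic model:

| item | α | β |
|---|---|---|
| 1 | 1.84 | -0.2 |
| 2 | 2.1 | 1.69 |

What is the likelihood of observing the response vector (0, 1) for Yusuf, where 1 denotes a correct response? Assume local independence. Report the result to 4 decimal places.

P(θ) = 1 / (1 + exp(−α(θ − β)))
P_1 = 1/(1+e^{-1.2880}) = 0.7838
P_2 = 1/(1+e^{2.4990}) = 0.0759
L = (1−P_1) × P_2 = 0.2162 × 0.0759 = 0.01642

0.0164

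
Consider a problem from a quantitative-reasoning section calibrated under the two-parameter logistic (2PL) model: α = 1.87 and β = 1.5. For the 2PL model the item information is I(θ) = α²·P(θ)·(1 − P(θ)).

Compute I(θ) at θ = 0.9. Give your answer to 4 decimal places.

0.6480

P = 1/(1+e^{1.1220}) = 0.2456
P(1−P) = 0.2456 × 0.7544 = 0.1853
I = α² × P(1−P) = 1.87² × 0.1853 = 0.64798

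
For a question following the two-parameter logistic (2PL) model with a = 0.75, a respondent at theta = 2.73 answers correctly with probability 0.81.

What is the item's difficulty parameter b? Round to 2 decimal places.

0.80

P(theta) = 1 / (1 + exp(−a(theta − b)))
logit(0.81) = ln(0.81/0.19) = 1.4500
b = theta − logit/(a) = 2.73 − 1.4500/0.7500 = 0.7967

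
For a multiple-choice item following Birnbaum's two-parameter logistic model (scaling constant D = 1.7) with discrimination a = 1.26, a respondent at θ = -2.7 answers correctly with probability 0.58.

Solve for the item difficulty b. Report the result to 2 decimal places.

P(θ) = 1 / (1 + exp(−D·a(θ − b)))
logit(0.58) = ln(0.58/0.42) = 0.3228
b = θ − logit/(1.7·a) = -2.7 − 0.3228/2.1420 = -2.8507

-2.85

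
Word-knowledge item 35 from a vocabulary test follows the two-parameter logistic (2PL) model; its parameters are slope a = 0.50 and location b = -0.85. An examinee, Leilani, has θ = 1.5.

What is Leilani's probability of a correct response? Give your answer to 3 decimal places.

P(θ) = 1 / (1 + exp(−a(θ − b)))
Exponent: 0.50 × (1.5 − (-0.85)) = 1.1750
1/(1 + e^{-1.1750}) = 0.7640

0.764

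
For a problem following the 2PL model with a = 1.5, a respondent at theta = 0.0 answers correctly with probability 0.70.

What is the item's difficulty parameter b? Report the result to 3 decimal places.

-0.565

P(theta) = 1 / (1 + exp(−a(theta − b)))
logit(0.70) = ln(0.70/0.30) = 0.8473
b = theta − logit/(a) = 0.0 − 0.8473/1.5000 = -0.5649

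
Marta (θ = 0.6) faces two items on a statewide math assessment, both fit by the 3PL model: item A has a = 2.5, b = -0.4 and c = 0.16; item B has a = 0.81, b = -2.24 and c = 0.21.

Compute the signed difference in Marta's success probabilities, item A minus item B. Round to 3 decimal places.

P(θ) = c + (1 − c) · 1 / (1 + exp(−a(θ − b)))
P_A = 0.9363
P_B = 0.9280
P_A − P_B = 0.0082

0.008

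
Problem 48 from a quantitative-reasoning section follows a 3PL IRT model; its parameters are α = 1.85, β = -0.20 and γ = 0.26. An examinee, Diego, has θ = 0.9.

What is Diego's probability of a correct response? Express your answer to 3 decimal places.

P(θ) = γ + (1 − γ) · 1 / (1 + exp(−α(θ − β)))
Exponent: 1.85 × (0.9 − (-0.20)) = 2.0350
1/(1 + e^{-2.0350}) = 0.8844
P = 0.26 + 0.74 × 0.8844 = 0.9145

0.914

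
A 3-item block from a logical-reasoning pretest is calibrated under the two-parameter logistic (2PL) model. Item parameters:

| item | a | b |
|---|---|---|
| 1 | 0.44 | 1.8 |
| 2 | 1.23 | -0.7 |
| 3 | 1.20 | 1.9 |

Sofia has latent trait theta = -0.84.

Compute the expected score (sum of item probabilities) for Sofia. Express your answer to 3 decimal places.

0.731

P(theta) = 1 / (1 + exp(−a(theta − b)))
P_1 = 1/(1+e^{1.1616}) = 0.2384
P_2 = 1/(1+e^{0.1722}) = 0.4571
P_3 = 1/(1+e^{3.2880}) = 0.0360
E[score] = 0.2384 + 0.4571 + 0.0360 = 0.7314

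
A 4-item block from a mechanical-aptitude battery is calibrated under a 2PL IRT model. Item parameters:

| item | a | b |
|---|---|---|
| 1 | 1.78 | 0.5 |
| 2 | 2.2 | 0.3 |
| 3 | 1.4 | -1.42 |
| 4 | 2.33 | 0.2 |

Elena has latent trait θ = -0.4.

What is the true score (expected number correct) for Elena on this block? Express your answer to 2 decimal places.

P(θ) = 1 / (1 + exp(−a(θ − b)))
P_1 = 1/(1+e^{1.6020}) = 0.1677
P_2 = 1/(1+e^{1.5400}) = 0.1765
P_3 = 1/(1+e^{-1.4280}) = 0.8066
P_4 = 1/(1+e^{1.3980}) = 0.1981
E[score] = 0.1677 + 0.1765 + 0.8066 + 0.1981 = 1.3490

1.35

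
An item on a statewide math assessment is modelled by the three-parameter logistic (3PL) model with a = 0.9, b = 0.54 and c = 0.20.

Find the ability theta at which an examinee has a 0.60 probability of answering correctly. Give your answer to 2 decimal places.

0.54

P(theta) = c + (1 − c) · 1 / (1 + exp(−a(theta − b)))
Remove guessing floor: (0.60 − 0.20)/(1 − 0.20) = 0.5000
logit = ln(0.5000/0.5000) = 0.0000
theta = b + logit/(a) = 0.54 + 0.0000/0.9000 = 0.5400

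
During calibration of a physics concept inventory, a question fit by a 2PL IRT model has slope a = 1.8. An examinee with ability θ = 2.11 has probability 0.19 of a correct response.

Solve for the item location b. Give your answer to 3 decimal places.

2.916

P(θ) = 1 / (1 + exp(−a(θ − b)))
logit(0.19) = ln(0.19/0.81) = -1.4500
b = θ − logit/(a) = 2.11 − (-1.4500)/1.8000 = 2.9156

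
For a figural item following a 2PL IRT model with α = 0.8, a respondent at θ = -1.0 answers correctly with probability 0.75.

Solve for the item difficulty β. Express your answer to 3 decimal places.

P(θ) = 1 / (1 + exp(−α(θ − β)))
logit(0.75) = ln(0.75/0.25) = 1.0986
β = θ − logit/(α) = -1.0 − 1.0986/0.8000 = -2.3733

-2.373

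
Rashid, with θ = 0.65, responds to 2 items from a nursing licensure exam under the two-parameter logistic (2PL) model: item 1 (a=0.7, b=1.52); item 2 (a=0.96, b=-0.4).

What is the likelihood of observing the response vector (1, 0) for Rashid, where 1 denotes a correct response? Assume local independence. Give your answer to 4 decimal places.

P(θ) = 1 / (1 + exp(−a(θ − b)))
P_1 = 1/(1+e^{0.6090}) = 0.3523
P_2 = 1/(1+e^{-1.0080}) = 0.7326
L = P_1 × (1−P_2) = 0.3523 × 0.2674 = 0.09419

0.0942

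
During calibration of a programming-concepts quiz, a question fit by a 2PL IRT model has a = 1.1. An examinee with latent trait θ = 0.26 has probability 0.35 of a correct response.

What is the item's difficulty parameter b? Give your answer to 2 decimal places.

P(θ) = 1 / (1 + exp(−a(θ − b)))
logit(0.35) = ln(0.35/0.65) = -0.6190
b = θ − logit/(a) = 0.26 − (-0.6190)/1.1000 = 0.8228

0.82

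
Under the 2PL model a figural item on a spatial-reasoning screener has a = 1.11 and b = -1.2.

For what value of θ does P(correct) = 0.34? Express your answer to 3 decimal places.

-1.798

P(θ) = 1 / (1 + exp(−a(θ − b)))
logit = ln(0.3400/0.6600) = -0.6633
θ = b + logit/(a) = -1.2 + (-0.6633)/1.1100 = -1.7976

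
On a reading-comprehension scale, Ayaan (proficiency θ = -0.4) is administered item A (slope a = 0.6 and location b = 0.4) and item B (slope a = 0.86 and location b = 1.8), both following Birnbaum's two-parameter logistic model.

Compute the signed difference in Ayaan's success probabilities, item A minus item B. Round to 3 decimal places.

0.251

P(θ) = 1 / (1 + exp(−a(θ − b)))
P_A = 0.3823
P_B = 0.1310
P_A − P_B = 0.2512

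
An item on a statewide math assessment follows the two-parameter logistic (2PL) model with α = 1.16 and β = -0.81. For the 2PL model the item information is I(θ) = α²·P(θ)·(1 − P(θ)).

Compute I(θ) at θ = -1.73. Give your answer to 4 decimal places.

0.2562

P = 1/(1+e^{1.0672}) = 0.2559
P(1−P) = 0.2559 × 0.7441 = 0.1904
I = α² × P(1−P) = 1.16² × 0.1904 = 0.25625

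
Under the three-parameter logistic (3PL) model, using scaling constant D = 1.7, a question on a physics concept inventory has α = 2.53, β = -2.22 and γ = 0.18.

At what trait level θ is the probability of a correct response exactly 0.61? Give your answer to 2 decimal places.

-2.20

P(θ) = γ + (1 − γ) · 1 / (1 + exp(−D·α(θ − β)))
Remove guessing floor: (0.61 − 0.18)/(1 − 0.18) = 0.5244
logit = ln(0.5244/0.4756) = 0.0976
θ = β + logit/(1.7·α) = -2.22 + 0.0976/4.3010 = -2.1973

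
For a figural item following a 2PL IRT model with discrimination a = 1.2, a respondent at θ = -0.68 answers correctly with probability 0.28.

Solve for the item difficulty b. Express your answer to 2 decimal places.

0.11

P(θ) = 1 / (1 + exp(−a(θ − b)))
logit(0.28) = ln(0.28/0.72) = -0.9445
b = θ − logit/(a) = -0.68 − (-0.9445)/1.2000 = 0.1071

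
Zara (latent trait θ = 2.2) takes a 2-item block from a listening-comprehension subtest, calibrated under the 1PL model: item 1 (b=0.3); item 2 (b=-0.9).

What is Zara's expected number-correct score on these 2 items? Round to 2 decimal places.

P(θ) = 1 / (1 + exp(−(θ − b)))
P_1 = 1/(1+e^{-1.9000}) = 0.8699
P_2 = 1/(1+e^{-3.1000}) = 0.9569
E[score] = 0.8699 + 0.9569 = 1.8268

1.83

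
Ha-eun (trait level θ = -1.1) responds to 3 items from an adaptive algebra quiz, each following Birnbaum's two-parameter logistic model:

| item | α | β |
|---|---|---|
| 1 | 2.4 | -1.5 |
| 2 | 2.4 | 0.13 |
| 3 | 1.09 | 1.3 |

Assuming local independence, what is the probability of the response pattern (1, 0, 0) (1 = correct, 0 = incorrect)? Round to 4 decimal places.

0.6404

P(θ) = 1 / (1 + exp(−α(θ − β)))
P_1 = 1/(1+e^{-0.9600}) = 0.7231
P_2 = 1/(1+e^{2.9520}) = 0.0496
P_3 = 1/(1+e^{2.6160}) = 0.0681
L = P_1 × (1−P_2) × (1−P_3) = 0.7231 × 0.9504 × 0.9319 = 0.64041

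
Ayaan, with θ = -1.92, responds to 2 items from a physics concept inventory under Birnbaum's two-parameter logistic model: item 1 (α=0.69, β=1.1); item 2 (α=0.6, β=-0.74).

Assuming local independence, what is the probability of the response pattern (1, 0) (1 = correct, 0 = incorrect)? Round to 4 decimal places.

P(θ) = 1 / (1 + exp(−α(θ − β)))
P_1 = 1/(1+e^{2.0838}) = 0.1107
P_2 = 1/(1+e^{0.7080}) = 0.3300
L = P_1 × (1−P_2) = 0.1107 × 0.6700 = 0.07415

0.0742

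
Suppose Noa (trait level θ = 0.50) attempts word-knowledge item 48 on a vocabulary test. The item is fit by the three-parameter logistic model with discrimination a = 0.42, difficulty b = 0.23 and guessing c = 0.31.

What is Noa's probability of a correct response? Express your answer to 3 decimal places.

0.675

P(θ) = c + (1 − c) · 1 / (1 + exp(−a(θ − b)))
Exponent: 0.42 × (0.50 − 0.23) = 0.1134
1/(1 + e^{-0.1134}) = 0.5283
P = 0.31 + 0.69 × 0.5283 = 0.6745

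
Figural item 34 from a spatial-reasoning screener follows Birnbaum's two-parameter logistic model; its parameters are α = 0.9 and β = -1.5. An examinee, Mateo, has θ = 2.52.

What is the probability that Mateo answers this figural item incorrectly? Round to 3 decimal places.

0.026

P(θ) = 1 / (1 + exp(−α(θ − β)))
Exponent: 0.9 × (2.52 − (-1.5)) = 3.6180
1/(1 + e^{-3.6180}) = 0.9739
P(incorrect) = 1 − 0.9739 = 0.0261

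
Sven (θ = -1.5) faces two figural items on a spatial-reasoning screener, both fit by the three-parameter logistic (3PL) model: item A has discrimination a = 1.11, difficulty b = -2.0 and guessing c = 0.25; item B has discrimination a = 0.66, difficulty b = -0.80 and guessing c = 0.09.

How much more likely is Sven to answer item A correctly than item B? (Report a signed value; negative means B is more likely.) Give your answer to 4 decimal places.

P(θ) = c + (1 − c) · 1 / (1 + exp(−a(θ − b)))
P_A = 0.7265
P_B = 0.4417
P_A − P_B = 0.2847

0.2847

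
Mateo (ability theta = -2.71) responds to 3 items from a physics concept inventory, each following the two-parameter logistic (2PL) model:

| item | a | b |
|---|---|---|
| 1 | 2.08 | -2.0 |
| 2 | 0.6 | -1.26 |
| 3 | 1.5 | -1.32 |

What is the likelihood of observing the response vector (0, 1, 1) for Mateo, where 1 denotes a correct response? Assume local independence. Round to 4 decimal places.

P(theta) = 1 / (1 + exp(−a(theta − b)))
P_1 = 1/(1+e^{1.4768}) = 0.1859
P_2 = 1/(1+e^{0.8700}) = 0.2953
P_3 = 1/(1+e^{2.0850}) = 0.1106
L = (1−P_1) × P_2 × P_3 = 0.8141 × 0.2953 × 0.1106 = 0.02658

0.0266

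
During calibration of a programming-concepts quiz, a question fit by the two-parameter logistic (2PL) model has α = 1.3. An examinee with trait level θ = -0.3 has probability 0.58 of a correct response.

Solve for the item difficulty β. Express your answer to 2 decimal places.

-0.55

P(θ) = 1 / (1 + exp(−α(θ − β)))
logit(0.58) = ln(0.58/0.42) = 0.3228
β = θ − logit/(α) = -0.3 − 0.3228/1.3000 = -0.5483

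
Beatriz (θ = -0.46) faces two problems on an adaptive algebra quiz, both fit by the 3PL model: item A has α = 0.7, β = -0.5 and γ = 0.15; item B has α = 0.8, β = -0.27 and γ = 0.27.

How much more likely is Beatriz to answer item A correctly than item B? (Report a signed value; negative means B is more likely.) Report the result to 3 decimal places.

P(θ) = γ + (1 − γ) · 1 / (1 + exp(−α(θ − β)))
P_A = 0.5809
P_B = 0.6073
P_A − P_B = -0.0264

-0.026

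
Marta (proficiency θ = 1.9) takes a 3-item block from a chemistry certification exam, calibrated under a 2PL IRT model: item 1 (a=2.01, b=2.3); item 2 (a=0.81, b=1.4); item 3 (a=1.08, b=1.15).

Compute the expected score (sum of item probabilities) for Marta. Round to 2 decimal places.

P(θ) = 1 / (1 + exp(−a(θ − b)))
P_1 = 1/(1+e^{0.8040}) = 0.3092
P_2 = 1/(1+e^{-0.4050}) = 0.5999
P_3 = 1/(1+e^{-0.8100}) = 0.6921
E[score] = 0.3092 + 0.5999 + 0.6921 = 1.6012

1.60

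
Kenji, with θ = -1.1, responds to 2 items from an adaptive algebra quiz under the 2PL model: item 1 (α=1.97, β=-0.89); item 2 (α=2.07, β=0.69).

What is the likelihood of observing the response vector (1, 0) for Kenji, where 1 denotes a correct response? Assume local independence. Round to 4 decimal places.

0.3885

P(θ) = 1 / (1 + exp(−α(θ − β)))
P_1 = 1/(1+e^{0.4137}) = 0.3980
P_2 = 1/(1+e^{3.7053}) = 0.0240
L = P_1 × (1−P_2) = 0.3980 × 0.9760 = 0.38847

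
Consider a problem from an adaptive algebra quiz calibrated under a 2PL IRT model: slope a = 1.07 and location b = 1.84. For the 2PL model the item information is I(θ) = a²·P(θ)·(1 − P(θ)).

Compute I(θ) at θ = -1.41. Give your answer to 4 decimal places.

0.0333

P = 1/(1+e^{3.4775}) = 0.0300
P(1−P) = 0.0300 × 0.9700 = 0.0291
I = a² × P(1−P) = 1.07² × 0.0291 = 0.03327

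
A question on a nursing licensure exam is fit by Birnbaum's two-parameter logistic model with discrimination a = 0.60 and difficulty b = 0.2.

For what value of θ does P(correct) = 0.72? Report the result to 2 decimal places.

P(θ) = 1 / (1 + exp(−a(θ − b)))
logit = ln(0.7200/0.2800) = 0.9445
θ = b + logit/(a) = 0.2 + 0.9445/0.6000 = 1.7741

1.77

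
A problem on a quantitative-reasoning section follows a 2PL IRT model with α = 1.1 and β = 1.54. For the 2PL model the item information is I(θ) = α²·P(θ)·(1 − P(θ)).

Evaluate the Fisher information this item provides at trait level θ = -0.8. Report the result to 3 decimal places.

P = 1/(1+e^{2.5740}) = 0.0708
P(1−P) = 0.0708 × 0.9292 = 0.0658
I = α² × P(1−P) = 1.1² × 0.0658 = 0.07963

0.080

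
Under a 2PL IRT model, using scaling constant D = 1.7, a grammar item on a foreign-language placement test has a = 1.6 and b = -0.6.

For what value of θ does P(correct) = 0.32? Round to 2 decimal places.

-0.88

P(θ) = 1 / (1 + exp(−D·a(θ − b)))
logit = ln(0.3200/0.6800) = -0.7538
θ = b + logit/(1.7·a) = -0.6 + (-0.7538)/2.7200 = -0.8771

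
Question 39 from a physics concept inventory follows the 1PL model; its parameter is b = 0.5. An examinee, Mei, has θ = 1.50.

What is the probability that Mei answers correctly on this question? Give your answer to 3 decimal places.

0.731

P(θ) = 1 / (1 + exp(−(θ − b)))
Exponent: (1.50 − 0.5) = 1.0000
1/(1 + e^{-1.0000}) = 0.7311
P = 0.7311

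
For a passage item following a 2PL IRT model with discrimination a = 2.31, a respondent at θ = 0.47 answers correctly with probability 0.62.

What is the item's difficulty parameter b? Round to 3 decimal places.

0.258

P(θ) = 1 / (1 + exp(−a(θ − b)))
logit(0.62) = ln(0.62/0.38) = 0.4895
b = θ − logit/(a) = 0.47 − 0.4895/2.3100 = 0.2581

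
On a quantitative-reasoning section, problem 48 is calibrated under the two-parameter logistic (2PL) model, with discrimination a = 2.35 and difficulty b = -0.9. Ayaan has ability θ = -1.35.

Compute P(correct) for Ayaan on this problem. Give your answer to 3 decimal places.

P(θ) = 1 / (1 + exp(−a(θ − b)))
Exponent: 2.35 × (-1.35 − (-0.9)) = -1.0575
1/(1 + e^{1.0575}) = 0.2578

0.258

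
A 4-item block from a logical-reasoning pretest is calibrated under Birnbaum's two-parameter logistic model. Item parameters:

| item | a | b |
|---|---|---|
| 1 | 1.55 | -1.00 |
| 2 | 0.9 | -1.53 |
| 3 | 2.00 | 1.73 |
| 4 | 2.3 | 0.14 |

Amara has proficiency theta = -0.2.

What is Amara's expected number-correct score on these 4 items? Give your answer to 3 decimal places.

1.878

P(theta) = 1 / (1 + exp(−a(theta − b)))
P_1 = 1/(1+e^{-1.2400}) = 0.7756
P_2 = 1/(1+e^{-1.1970}) = 0.7680
P_3 = 1/(1+e^{3.8600}) = 0.0206
P_4 = 1/(1+e^{0.7820}) = 0.3139
E[score] = 0.7756 + 0.7680 + 0.0206 + 0.3139 = 1.8781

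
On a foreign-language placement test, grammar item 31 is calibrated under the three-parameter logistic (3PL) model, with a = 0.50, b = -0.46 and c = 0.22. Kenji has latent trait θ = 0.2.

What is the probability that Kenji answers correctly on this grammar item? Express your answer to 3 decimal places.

0.674

P(θ) = c + (1 − c) · 1 / (1 + exp(−a(θ − b)))
Exponent: 0.50 × (0.2 − (-0.46)) = 0.3300
1/(1 + e^{-0.3300}) = 0.5818
P = 0.22 + 0.78 × 0.5818 = 0.6738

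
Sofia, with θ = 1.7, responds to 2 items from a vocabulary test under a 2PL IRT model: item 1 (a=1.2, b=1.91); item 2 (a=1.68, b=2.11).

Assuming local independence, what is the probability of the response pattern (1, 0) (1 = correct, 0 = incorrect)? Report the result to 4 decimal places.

0.2911

P(θ) = 1 / (1 + exp(−a(θ − b)))
P_1 = 1/(1+e^{0.2520}) = 0.4373
P_2 = 1/(1+e^{0.6888}) = 0.3343
L = P_1 × (1−P_2) = 0.4373 × 0.6657 = 0.29113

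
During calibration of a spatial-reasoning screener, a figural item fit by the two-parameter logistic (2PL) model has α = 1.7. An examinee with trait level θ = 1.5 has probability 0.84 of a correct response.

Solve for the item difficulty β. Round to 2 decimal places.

P(θ) = 1 / (1 + exp(−α(θ − β)))
logit(0.84) = ln(0.84/0.16) = 1.6582
β = θ − logit/(α) = 1.5 − 1.6582/1.7000 = 0.5246

0.52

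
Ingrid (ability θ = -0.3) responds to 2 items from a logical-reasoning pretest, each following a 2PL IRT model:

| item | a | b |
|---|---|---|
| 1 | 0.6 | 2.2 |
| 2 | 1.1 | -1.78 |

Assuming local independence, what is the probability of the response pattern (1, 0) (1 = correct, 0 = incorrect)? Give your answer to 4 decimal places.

P(θ) = 1 / (1 + exp(−a(θ − b)))
P_1 = 1/(1+e^{1.5000}) = 0.1824
P_2 = 1/(1+e^{-1.6280}) = 0.8359
L = P_1 × (1−P_2) = 0.1824 × 0.1641 = 0.02994

0.0299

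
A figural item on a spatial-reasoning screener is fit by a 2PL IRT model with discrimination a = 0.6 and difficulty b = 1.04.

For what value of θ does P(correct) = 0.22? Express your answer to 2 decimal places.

P(θ) = 1 / (1 + exp(−a(θ − b)))
logit = ln(0.2200/0.7800) = -1.2657
θ = b + logit/(a) = 1.04 + (-1.2657)/0.6000 = -1.0694

-1.07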